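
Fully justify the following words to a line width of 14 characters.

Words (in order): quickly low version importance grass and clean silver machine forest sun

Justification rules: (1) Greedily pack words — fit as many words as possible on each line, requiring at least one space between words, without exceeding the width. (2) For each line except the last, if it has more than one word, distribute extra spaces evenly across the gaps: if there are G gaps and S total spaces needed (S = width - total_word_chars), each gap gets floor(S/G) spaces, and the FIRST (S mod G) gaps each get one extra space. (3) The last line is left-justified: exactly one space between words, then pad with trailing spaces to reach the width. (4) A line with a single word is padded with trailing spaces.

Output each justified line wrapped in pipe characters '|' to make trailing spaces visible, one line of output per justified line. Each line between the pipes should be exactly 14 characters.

Line 1: ['quickly', 'low'] (min_width=11, slack=3)
Line 2: ['version'] (min_width=7, slack=7)
Line 3: ['importance'] (min_width=10, slack=4)
Line 4: ['grass', 'and'] (min_width=9, slack=5)
Line 5: ['clean', 'silver'] (min_width=12, slack=2)
Line 6: ['machine', 'forest'] (min_width=14, slack=0)
Line 7: ['sun'] (min_width=3, slack=11)

Answer: |quickly    low|
|version       |
|importance    |
|grass      and|
|clean   silver|
|machine forest|
|sun           |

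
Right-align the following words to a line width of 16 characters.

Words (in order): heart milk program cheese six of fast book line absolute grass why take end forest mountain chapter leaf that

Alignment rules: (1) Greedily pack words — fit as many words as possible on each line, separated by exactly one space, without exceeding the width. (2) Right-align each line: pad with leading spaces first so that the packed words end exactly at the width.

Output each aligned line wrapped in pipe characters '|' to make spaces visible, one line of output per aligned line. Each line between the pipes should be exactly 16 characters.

Line 1: ['heart', 'milk'] (min_width=10, slack=6)
Line 2: ['program', 'cheese'] (min_width=14, slack=2)
Line 3: ['six', 'of', 'fast', 'book'] (min_width=16, slack=0)
Line 4: ['line', 'absolute'] (min_width=13, slack=3)
Line 5: ['grass', 'why', 'take'] (min_width=14, slack=2)
Line 6: ['end', 'forest'] (min_width=10, slack=6)
Line 7: ['mountain', 'chapter'] (min_width=16, slack=0)
Line 8: ['leaf', 'that'] (min_width=9, slack=7)

Answer: |      heart milk|
|  program cheese|
|six of fast book|
|   line absolute|
|  grass why take|
|      end forest|
|mountain chapter|
|       leaf that|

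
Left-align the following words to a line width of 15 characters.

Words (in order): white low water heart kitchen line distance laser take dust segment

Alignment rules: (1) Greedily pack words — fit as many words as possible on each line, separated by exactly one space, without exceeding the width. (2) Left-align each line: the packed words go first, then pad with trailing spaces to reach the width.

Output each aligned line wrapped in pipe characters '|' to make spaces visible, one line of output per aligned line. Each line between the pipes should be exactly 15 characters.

Answer: |white low water|
|heart kitchen  |
|line distance  |
|laser take dust|
|segment        |

Derivation:
Line 1: ['white', 'low', 'water'] (min_width=15, slack=0)
Line 2: ['heart', 'kitchen'] (min_width=13, slack=2)
Line 3: ['line', 'distance'] (min_width=13, slack=2)
Line 4: ['laser', 'take', 'dust'] (min_width=15, slack=0)
Line 5: ['segment'] (min_width=7, slack=8)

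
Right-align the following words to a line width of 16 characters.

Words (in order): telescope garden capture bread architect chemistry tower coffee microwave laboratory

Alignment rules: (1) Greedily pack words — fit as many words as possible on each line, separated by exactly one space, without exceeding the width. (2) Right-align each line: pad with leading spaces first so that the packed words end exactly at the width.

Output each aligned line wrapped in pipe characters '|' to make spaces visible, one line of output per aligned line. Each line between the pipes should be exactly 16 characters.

Answer: |telescope garden|
|   capture bread|
|       architect|
| chemistry tower|
|coffee microwave|
|      laboratory|

Derivation:
Line 1: ['telescope', 'garden'] (min_width=16, slack=0)
Line 2: ['capture', 'bread'] (min_width=13, slack=3)
Line 3: ['architect'] (min_width=9, slack=7)
Line 4: ['chemistry', 'tower'] (min_width=15, slack=1)
Line 5: ['coffee', 'microwave'] (min_width=16, slack=0)
Line 6: ['laboratory'] (min_width=10, slack=6)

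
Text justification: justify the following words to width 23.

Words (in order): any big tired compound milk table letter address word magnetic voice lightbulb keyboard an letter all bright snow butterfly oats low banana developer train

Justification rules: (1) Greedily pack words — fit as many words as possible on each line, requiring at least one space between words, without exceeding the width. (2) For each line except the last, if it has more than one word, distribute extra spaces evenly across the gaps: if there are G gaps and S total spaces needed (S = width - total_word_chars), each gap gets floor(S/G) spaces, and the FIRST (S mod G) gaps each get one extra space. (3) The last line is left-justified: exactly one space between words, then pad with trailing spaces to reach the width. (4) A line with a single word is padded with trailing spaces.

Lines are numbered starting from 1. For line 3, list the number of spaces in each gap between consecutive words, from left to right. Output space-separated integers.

Line 1: ['any', 'big', 'tired', 'compound'] (min_width=22, slack=1)
Line 2: ['milk', 'table', 'letter'] (min_width=17, slack=6)
Line 3: ['address', 'word', 'magnetic'] (min_width=21, slack=2)
Line 4: ['voice', 'lightbulb'] (min_width=15, slack=8)
Line 5: ['keyboard', 'an', 'letter', 'all'] (min_width=22, slack=1)
Line 6: ['bright', 'snow', 'butterfly'] (min_width=21, slack=2)
Line 7: ['oats', 'low', 'banana'] (min_width=15, slack=8)
Line 8: ['developer', 'train'] (min_width=15, slack=8)

Answer: 2 2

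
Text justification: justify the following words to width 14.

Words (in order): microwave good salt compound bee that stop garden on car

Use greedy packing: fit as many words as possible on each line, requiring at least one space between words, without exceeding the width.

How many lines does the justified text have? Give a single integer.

Line 1: ['microwave', 'good'] (min_width=14, slack=0)
Line 2: ['salt', 'compound'] (min_width=13, slack=1)
Line 3: ['bee', 'that', 'stop'] (min_width=13, slack=1)
Line 4: ['garden', 'on', 'car'] (min_width=13, slack=1)
Total lines: 4

Answer: 4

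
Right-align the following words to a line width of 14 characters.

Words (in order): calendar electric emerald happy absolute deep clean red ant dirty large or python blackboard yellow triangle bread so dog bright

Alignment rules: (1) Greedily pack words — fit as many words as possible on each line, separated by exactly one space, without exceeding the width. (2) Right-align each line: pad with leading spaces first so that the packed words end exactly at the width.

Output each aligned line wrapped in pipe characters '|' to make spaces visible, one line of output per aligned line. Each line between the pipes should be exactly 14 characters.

Answer: |      calendar|
|      electric|
| emerald happy|
| absolute deep|
| clean red ant|
|dirty large or|
|        python|
|    blackboard|
|        yellow|
|triangle bread|
| so dog bright|

Derivation:
Line 1: ['calendar'] (min_width=8, slack=6)
Line 2: ['electric'] (min_width=8, slack=6)
Line 3: ['emerald', 'happy'] (min_width=13, slack=1)
Line 4: ['absolute', 'deep'] (min_width=13, slack=1)
Line 5: ['clean', 'red', 'ant'] (min_width=13, slack=1)
Line 6: ['dirty', 'large', 'or'] (min_width=14, slack=0)
Line 7: ['python'] (min_width=6, slack=8)
Line 8: ['blackboard'] (min_width=10, slack=4)
Line 9: ['yellow'] (min_width=6, slack=8)
Line 10: ['triangle', 'bread'] (min_width=14, slack=0)
Line 11: ['so', 'dog', 'bright'] (min_width=13, slack=1)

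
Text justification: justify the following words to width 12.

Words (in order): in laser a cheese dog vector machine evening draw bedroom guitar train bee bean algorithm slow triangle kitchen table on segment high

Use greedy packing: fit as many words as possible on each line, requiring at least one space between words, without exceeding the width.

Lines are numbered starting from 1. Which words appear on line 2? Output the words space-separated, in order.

Answer: cheese dog

Derivation:
Line 1: ['in', 'laser', 'a'] (min_width=10, slack=2)
Line 2: ['cheese', 'dog'] (min_width=10, slack=2)
Line 3: ['vector'] (min_width=6, slack=6)
Line 4: ['machine'] (min_width=7, slack=5)
Line 5: ['evening', 'draw'] (min_width=12, slack=0)
Line 6: ['bedroom'] (min_width=7, slack=5)
Line 7: ['guitar', 'train'] (min_width=12, slack=0)
Line 8: ['bee', 'bean'] (min_width=8, slack=4)
Line 9: ['algorithm'] (min_width=9, slack=3)
Line 10: ['slow'] (min_width=4, slack=8)
Line 11: ['triangle'] (min_width=8, slack=4)
Line 12: ['kitchen'] (min_width=7, slack=5)
Line 13: ['table', 'on'] (min_width=8, slack=4)
Line 14: ['segment', 'high'] (min_width=12, slack=0)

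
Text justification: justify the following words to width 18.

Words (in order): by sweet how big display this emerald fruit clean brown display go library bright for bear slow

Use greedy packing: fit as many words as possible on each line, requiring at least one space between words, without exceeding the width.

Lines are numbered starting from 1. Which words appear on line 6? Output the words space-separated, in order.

Line 1: ['by', 'sweet', 'how', 'big'] (min_width=16, slack=2)
Line 2: ['display', 'this'] (min_width=12, slack=6)
Line 3: ['emerald', 'fruit'] (min_width=13, slack=5)
Line 4: ['clean', 'brown'] (min_width=11, slack=7)
Line 5: ['display', 'go', 'library'] (min_width=18, slack=0)
Line 6: ['bright', 'for', 'bear'] (min_width=15, slack=3)
Line 7: ['slow'] (min_width=4, slack=14)

Answer: bright for bear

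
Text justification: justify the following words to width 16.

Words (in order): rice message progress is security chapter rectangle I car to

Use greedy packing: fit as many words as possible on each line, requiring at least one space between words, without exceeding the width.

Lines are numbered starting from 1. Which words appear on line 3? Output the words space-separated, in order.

Answer: security chapter

Derivation:
Line 1: ['rice', 'message'] (min_width=12, slack=4)
Line 2: ['progress', 'is'] (min_width=11, slack=5)
Line 3: ['security', 'chapter'] (min_width=16, slack=0)
Line 4: ['rectangle', 'I', 'car'] (min_width=15, slack=1)
Line 5: ['to'] (min_width=2, slack=14)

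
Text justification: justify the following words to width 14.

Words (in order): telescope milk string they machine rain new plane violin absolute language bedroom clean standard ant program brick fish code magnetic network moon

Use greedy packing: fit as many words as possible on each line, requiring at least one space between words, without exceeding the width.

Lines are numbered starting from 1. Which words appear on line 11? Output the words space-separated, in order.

Answer: fish code

Derivation:
Line 1: ['telescope', 'milk'] (min_width=14, slack=0)
Line 2: ['string', 'they'] (min_width=11, slack=3)
Line 3: ['machine', 'rain'] (min_width=12, slack=2)
Line 4: ['new', 'plane'] (min_width=9, slack=5)
Line 5: ['violin'] (min_width=6, slack=8)
Line 6: ['absolute'] (min_width=8, slack=6)
Line 7: ['language'] (min_width=8, slack=6)
Line 8: ['bedroom', 'clean'] (min_width=13, slack=1)
Line 9: ['standard', 'ant'] (min_width=12, slack=2)
Line 10: ['program', 'brick'] (min_width=13, slack=1)
Line 11: ['fish', 'code'] (min_width=9, slack=5)
Line 12: ['magnetic'] (min_width=8, slack=6)
Line 13: ['network', 'moon'] (min_width=12, slack=2)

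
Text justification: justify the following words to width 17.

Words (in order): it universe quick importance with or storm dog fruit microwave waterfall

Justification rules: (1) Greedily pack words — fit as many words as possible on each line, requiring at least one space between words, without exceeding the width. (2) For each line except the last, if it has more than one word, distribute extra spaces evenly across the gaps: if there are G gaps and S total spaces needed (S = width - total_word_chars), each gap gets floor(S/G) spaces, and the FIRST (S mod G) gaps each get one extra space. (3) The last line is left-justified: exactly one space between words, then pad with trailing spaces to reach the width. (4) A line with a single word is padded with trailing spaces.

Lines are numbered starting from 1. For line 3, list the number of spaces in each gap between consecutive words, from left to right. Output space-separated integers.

Answer: 4 3

Derivation:
Line 1: ['it', 'universe', 'quick'] (min_width=17, slack=0)
Line 2: ['importance', 'with'] (min_width=15, slack=2)
Line 3: ['or', 'storm', 'dog'] (min_width=12, slack=5)
Line 4: ['fruit', 'microwave'] (min_width=15, slack=2)
Line 5: ['waterfall'] (min_width=9, slack=8)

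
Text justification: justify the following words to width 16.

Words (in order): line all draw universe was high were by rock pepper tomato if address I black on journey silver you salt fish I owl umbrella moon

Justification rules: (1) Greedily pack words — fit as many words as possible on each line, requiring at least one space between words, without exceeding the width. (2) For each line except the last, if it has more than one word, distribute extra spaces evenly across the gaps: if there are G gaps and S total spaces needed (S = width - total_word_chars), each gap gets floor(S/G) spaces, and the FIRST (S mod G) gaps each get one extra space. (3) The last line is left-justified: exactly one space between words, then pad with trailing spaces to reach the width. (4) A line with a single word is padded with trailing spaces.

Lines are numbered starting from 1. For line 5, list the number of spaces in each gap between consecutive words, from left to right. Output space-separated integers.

Line 1: ['line', 'all', 'draw'] (min_width=13, slack=3)
Line 2: ['universe', 'was'] (min_width=12, slack=4)
Line 3: ['high', 'were', 'by'] (min_width=12, slack=4)
Line 4: ['rock', 'pepper'] (min_width=11, slack=5)
Line 5: ['tomato', 'if'] (min_width=9, slack=7)
Line 6: ['address', 'I', 'black'] (min_width=15, slack=1)
Line 7: ['on', 'journey'] (min_width=10, slack=6)
Line 8: ['silver', 'you', 'salt'] (min_width=15, slack=1)
Line 9: ['fish', 'I', 'owl'] (min_width=10, slack=6)
Line 10: ['umbrella', 'moon'] (min_width=13, slack=3)

Answer: 8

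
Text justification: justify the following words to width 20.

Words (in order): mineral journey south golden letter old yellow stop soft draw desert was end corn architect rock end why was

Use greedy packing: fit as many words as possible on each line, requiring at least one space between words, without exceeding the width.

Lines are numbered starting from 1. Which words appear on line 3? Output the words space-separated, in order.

Answer: old yellow stop soft

Derivation:
Line 1: ['mineral', 'journey'] (min_width=15, slack=5)
Line 2: ['south', 'golden', 'letter'] (min_width=19, slack=1)
Line 3: ['old', 'yellow', 'stop', 'soft'] (min_width=20, slack=0)
Line 4: ['draw', 'desert', 'was', 'end'] (min_width=19, slack=1)
Line 5: ['corn', 'architect', 'rock'] (min_width=19, slack=1)
Line 6: ['end', 'why', 'was'] (min_width=11, slack=9)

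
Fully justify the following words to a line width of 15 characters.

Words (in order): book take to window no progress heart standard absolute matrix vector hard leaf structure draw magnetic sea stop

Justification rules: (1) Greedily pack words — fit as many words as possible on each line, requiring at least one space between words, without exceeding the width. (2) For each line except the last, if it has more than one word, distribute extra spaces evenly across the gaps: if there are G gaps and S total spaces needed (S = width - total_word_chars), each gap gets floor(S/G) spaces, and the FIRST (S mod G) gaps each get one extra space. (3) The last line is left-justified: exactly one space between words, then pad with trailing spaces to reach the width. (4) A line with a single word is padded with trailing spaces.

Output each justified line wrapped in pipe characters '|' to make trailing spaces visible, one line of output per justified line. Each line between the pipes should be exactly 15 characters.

Answer: |book   take  to|
|window       no|
|progress  heart|
|standard       |
|absolute matrix|
|vector     hard|
|leaf  structure|
|draw   magnetic|
|sea stop       |

Derivation:
Line 1: ['book', 'take', 'to'] (min_width=12, slack=3)
Line 2: ['window', 'no'] (min_width=9, slack=6)
Line 3: ['progress', 'heart'] (min_width=14, slack=1)
Line 4: ['standard'] (min_width=8, slack=7)
Line 5: ['absolute', 'matrix'] (min_width=15, slack=0)
Line 6: ['vector', 'hard'] (min_width=11, slack=4)
Line 7: ['leaf', 'structure'] (min_width=14, slack=1)
Line 8: ['draw', 'magnetic'] (min_width=13, slack=2)
Line 9: ['sea', 'stop'] (min_width=8, slack=7)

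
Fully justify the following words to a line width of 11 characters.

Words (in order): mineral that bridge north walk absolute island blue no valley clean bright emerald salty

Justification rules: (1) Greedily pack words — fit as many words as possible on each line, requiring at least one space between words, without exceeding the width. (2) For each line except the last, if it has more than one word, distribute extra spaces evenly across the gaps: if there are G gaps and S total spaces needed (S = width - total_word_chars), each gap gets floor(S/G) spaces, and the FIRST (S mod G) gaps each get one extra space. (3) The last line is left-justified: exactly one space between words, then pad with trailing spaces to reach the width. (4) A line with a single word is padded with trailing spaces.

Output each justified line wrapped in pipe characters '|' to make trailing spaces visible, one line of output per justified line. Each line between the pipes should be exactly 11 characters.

Line 1: ['mineral'] (min_width=7, slack=4)
Line 2: ['that', 'bridge'] (min_width=11, slack=0)
Line 3: ['north', 'walk'] (min_width=10, slack=1)
Line 4: ['absolute'] (min_width=8, slack=3)
Line 5: ['island', 'blue'] (min_width=11, slack=0)
Line 6: ['no', 'valley'] (min_width=9, slack=2)
Line 7: ['clean'] (min_width=5, slack=6)
Line 8: ['bright'] (min_width=6, slack=5)
Line 9: ['emerald'] (min_width=7, slack=4)
Line 10: ['salty'] (min_width=5, slack=6)

Answer: |mineral    |
|that bridge|
|north  walk|
|absolute   |
|island blue|
|no   valley|
|clean      |
|bright     |
|emerald    |
|salty      |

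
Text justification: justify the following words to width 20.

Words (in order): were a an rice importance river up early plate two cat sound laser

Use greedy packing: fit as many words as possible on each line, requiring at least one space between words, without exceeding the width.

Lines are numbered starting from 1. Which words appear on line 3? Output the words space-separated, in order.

Line 1: ['were', 'a', 'an', 'rice'] (min_width=14, slack=6)
Line 2: ['importance', 'river', 'up'] (min_width=19, slack=1)
Line 3: ['early', 'plate', 'two', 'cat'] (min_width=19, slack=1)
Line 4: ['sound', 'laser'] (min_width=11, slack=9)

Answer: early plate two cat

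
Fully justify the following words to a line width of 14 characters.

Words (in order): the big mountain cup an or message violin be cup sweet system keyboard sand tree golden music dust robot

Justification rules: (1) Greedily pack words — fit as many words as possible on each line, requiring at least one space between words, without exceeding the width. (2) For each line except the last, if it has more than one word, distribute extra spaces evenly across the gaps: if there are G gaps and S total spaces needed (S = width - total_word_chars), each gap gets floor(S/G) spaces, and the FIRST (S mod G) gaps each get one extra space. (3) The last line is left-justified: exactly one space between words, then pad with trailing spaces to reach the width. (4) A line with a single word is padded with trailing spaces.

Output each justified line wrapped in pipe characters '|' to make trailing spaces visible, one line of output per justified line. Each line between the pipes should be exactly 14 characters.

Line 1: ['the', 'big'] (min_width=7, slack=7)
Line 2: ['mountain', 'cup'] (min_width=12, slack=2)
Line 3: ['an', 'or', 'message'] (min_width=13, slack=1)
Line 4: ['violin', 'be', 'cup'] (min_width=13, slack=1)
Line 5: ['sweet', 'system'] (min_width=12, slack=2)
Line 6: ['keyboard', 'sand'] (min_width=13, slack=1)
Line 7: ['tree', 'golden'] (min_width=11, slack=3)
Line 8: ['music', 'dust'] (min_width=10, slack=4)
Line 9: ['robot'] (min_width=5, slack=9)

Answer: |the        big|
|mountain   cup|
|an  or message|
|violin  be cup|
|sweet   system|
|keyboard  sand|
|tree    golden|
|music     dust|
|robot         |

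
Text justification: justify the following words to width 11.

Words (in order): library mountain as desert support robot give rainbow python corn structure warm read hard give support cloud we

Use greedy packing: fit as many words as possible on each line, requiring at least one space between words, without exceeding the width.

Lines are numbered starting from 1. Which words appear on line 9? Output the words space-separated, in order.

Answer: warm read

Derivation:
Line 1: ['library'] (min_width=7, slack=4)
Line 2: ['mountain', 'as'] (min_width=11, slack=0)
Line 3: ['desert'] (min_width=6, slack=5)
Line 4: ['support'] (min_width=7, slack=4)
Line 5: ['robot', 'give'] (min_width=10, slack=1)
Line 6: ['rainbow'] (min_width=7, slack=4)
Line 7: ['python', 'corn'] (min_width=11, slack=0)
Line 8: ['structure'] (min_width=9, slack=2)
Line 9: ['warm', 'read'] (min_width=9, slack=2)
Line 10: ['hard', 'give'] (min_width=9, slack=2)
Line 11: ['support'] (min_width=7, slack=4)
Line 12: ['cloud', 'we'] (min_width=8, slack=3)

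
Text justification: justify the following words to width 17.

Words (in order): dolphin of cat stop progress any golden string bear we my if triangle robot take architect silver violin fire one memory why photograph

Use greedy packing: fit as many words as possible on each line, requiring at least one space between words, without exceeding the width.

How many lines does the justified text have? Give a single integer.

Line 1: ['dolphin', 'of', 'cat'] (min_width=14, slack=3)
Line 2: ['stop', 'progress', 'any'] (min_width=17, slack=0)
Line 3: ['golden', 'string'] (min_width=13, slack=4)
Line 4: ['bear', 'we', 'my', 'if'] (min_width=13, slack=4)
Line 5: ['triangle', 'robot'] (min_width=14, slack=3)
Line 6: ['take', 'architect'] (min_width=14, slack=3)
Line 7: ['silver', 'violin'] (min_width=13, slack=4)
Line 8: ['fire', 'one', 'memory'] (min_width=15, slack=2)
Line 9: ['why', 'photograph'] (min_width=14, slack=3)
Total lines: 9

Answer: 9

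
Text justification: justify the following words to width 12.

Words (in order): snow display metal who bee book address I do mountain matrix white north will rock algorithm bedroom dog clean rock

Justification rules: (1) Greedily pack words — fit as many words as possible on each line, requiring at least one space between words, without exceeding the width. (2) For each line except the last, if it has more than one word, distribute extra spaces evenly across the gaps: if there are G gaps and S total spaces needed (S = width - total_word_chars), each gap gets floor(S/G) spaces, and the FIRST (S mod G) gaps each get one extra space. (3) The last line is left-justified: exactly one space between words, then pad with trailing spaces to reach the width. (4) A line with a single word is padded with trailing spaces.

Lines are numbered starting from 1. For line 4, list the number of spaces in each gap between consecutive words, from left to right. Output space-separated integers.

Line 1: ['snow', 'display'] (min_width=12, slack=0)
Line 2: ['metal', 'who'] (min_width=9, slack=3)
Line 3: ['bee', 'book'] (min_width=8, slack=4)
Line 4: ['address', 'I', 'do'] (min_width=12, slack=0)
Line 5: ['mountain'] (min_width=8, slack=4)
Line 6: ['matrix', 'white'] (min_width=12, slack=0)
Line 7: ['north', 'will'] (min_width=10, slack=2)
Line 8: ['rock'] (min_width=4, slack=8)
Line 9: ['algorithm'] (min_width=9, slack=3)
Line 10: ['bedroom', 'dog'] (min_width=11, slack=1)
Line 11: ['clean', 'rock'] (min_width=10, slack=2)

Answer: 1 1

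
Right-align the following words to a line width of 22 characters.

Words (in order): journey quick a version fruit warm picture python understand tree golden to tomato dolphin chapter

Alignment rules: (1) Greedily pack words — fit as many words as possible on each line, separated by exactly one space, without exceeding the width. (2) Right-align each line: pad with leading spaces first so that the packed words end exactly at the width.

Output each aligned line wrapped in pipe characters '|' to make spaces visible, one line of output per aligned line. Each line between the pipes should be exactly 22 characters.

Answer: |       journey quick a|
|    version fruit warm|
|        picture python|
|understand tree golden|
|     to tomato dolphin|
|               chapter|

Derivation:
Line 1: ['journey', 'quick', 'a'] (min_width=15, slack=7)
Line 2: ['version', 'fruit', 'warm'] (min_width=18, slack=4)
Line 3: ['picture', 'python'] (min_width=14, slack=8)
Line 4: ['understand', 'tree', 'golden'] (min_width=22, slack=0)
Line 5: ['to', 'tomato', 'dolphin'] (min_width=17, slack=5)
Line 6: ['chapter'] (min_width=7, slack=15)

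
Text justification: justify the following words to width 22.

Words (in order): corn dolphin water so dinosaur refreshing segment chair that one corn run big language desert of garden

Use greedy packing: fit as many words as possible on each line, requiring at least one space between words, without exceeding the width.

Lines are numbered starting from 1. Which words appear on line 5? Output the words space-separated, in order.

Answer: desert of garden

Derivation:
Line 1: ['corn', 'dolphin', 'water', 'so'] (min_width=21, slack=1)
Line 2: ['dinosaur', 'refreshing'] (min_width=19, slack=3)
Line 3: ['segment', 'chair', 'that', 'one'] (min_width=22, slack=0)
Line 4: ['corn', 'run', 'big', 'language'] (min_width=21, slack=1)
Line 5: ['desert', 'of', 'garden'] (min_width=16, slack=6)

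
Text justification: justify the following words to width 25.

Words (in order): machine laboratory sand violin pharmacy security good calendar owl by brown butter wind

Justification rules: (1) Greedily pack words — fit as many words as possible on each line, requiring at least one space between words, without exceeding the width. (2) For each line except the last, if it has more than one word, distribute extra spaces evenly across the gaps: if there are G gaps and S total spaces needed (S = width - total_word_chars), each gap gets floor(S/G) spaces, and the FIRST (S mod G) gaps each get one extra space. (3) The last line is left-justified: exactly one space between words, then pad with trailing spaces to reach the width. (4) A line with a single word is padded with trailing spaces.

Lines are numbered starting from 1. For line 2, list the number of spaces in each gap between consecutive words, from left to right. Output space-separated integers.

Line 1: ['machine', 'laboratory', 'sand'] (min_width=23, slack=2)
Line 2: ['violin', 'pharmacy', 'security'] (min_width=24, slack=1)
Line 3: ['good', 'calendar', 'owl', 'by'] (min_width=20, slack=5)
Line 4: ['brown', 'butter', 'wind'] (min_width=17, slack=8)

Answer: 2 1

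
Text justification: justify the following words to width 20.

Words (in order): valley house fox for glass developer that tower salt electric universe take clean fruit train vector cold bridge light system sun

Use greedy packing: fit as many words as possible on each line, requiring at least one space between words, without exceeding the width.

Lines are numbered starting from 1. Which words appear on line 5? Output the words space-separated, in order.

Line 1: ['valley', 'house', 'fox', 'for'] (min_width=20, slack=0)
Line 2: ['glass', 'developer', 'that'] (min_width=20, slack=0)
Line 3: ['tower', 'salt', 'electric'] (min_width=19, slack=1)
Line 4: ['universe', 'take', 'clean'] (min_width=19, slack=1)
Line 5: ['fruit', 'train', 'vector'] (min_width=18, slack=2)
Line 6: ['cold', 'bridge', 'light'] (min_width=17, slack=3)
Line 7: ['system', 'sun'] (min_width=10, slack=10)

Answer: fruit train vector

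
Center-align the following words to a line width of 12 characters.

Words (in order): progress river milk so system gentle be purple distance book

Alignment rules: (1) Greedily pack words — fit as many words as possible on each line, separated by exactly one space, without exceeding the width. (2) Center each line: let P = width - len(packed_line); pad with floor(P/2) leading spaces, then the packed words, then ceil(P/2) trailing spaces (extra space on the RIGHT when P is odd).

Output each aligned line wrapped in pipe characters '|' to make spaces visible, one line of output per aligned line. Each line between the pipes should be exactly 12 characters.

Line 1: ['progress'] (min_width=8, slack=4)
Line 2: ['river', 'milk'] (min_width=10, slack=2)
Line 3: ['so', 'system'] (min_width=9, slack=3)
Line 4: ['gentle', 'be'] (min_width=9, slack=3)
Line 5: ['purple'] (min_width=6, slack=6)
Line 6: ['distance'] (min_width=8, slack=4)
Line 7: ['book'] (min_width=4, slack=8)

Answer: |  progress  |
| river milk |
| so system  |
| gentle be  |
|   purple   |
|  distance  |
|    book    |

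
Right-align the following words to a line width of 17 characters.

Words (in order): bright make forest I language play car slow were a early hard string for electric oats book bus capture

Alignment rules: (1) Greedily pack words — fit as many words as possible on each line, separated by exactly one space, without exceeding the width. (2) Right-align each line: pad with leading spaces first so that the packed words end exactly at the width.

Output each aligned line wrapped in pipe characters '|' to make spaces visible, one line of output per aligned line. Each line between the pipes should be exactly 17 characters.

Answer: |      bright make|
|forest I language|
|    play car slow|
|were a early hard|
|       string for|
|    electric oats|
| book bus capture|

Derivation:
Line 1: ['bright', 'make'] (min_width=11, slack=6)
Line 2: ['forest', 'I', 'language'] (min_width=17, slack=0)
Line 3: ['play', 'car', 'slow'] (min_width=13, slack=4)
Line 4: ['were', 'a', 'early', 'hard'] (min_width=17, slack=0)
Line 5: ['string', 'for'] (min_width=10, slack=7)
Line 6: ['electric', 'oats'] (min_width=13, slack=4)
Line 7: ['book', 'bus', 'capture'] (min_width=16, slack=1)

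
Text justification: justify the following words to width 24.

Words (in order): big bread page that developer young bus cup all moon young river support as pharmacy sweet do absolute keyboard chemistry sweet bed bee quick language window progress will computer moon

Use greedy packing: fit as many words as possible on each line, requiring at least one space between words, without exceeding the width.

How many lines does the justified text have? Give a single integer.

Line 1: ['big', 'bread', 'page', 'that'] (min_width=19, slack=5)
Line 2: ['developer', 'young', 'bus', 'cup'] (min_width=23, slack=1)
Line 3: ['all', 'moon', 'young', 'river'] (min_width=20, slack=4)
Line 4: ['support', 'as', 'pharmacy'] (min_width=19, slack=5)
Line 5: ['sweet', 'do', 'absolute'] (min_width=17, slack=7)
Line 6: ['keyboard', 'chemistry', 'sweet'] (min_width=24, slack=0)
Line 7: ['bed', 'bee', 'quick', 'language'] (min_width=22, slack=2)
Line 8: ['window', 'progress', 'will'] (min_width=20, slack=4)
Line 9: ['computer', 'moon'] (min_width=13, slack=11)
Total lines: 9

Answer: 9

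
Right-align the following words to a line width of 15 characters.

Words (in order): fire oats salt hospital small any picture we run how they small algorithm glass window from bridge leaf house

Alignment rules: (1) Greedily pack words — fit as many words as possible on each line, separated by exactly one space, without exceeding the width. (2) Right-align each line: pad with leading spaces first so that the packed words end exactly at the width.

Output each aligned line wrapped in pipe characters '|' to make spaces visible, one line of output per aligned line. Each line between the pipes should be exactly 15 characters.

Answer: | fire oats salt|
| hospital small|
| any picture we|
|   run how they|
|small algorithm|
|   glass window|
|    from bridge|
|     leaf house|

Derivation:
Line 1: ['fire', 'oats', 'salt'] (min_width=14, slack=1)
Line 2: ['hospital', 'small'] (min_width=14, slack=1)
Line 3: ['any', 'picture', 'we'] (min_width=14, slack=1)
Line 4: ['run', 'how', 'they'] (min_width=12, slack=3)
Line 5: ['small', 'algorithm'] (min_width=15, slack=0)
Line 6: ['glass', 'window'] (min_width=12, slack=3)
Line 7: ['from', 'bridge'] (min_width=11, slack=4)
Line 8: ['leaf', 'house'] (min_width=10, slack=5)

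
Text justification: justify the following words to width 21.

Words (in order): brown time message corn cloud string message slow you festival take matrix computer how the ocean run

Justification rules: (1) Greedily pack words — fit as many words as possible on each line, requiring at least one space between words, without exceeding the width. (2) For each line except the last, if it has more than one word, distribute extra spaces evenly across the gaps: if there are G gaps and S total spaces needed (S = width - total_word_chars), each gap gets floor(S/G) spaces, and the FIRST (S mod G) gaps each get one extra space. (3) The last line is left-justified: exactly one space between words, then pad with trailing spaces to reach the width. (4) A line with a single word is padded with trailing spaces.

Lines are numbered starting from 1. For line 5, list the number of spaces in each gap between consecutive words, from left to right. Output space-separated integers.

Answer: 4 3

Derivation:
Line 1: ['brown', 'time', 'message'] (min_width=18, slack=3)
Line 2: ['corn', 'cloud', 'string'] (min_width=17, slack=4)
Line 3: ['message', 'slow', 'you'] (min_width=16, slack=5)
Line 4: ['festival', 'take', 'matrix'] (min_width=20, slack=1)
Line 5: ['computer', 'how', 'the'] (min_width=16, slack=5)
Line 6: ['ocean', 'run'] (min_width=9, slack=12)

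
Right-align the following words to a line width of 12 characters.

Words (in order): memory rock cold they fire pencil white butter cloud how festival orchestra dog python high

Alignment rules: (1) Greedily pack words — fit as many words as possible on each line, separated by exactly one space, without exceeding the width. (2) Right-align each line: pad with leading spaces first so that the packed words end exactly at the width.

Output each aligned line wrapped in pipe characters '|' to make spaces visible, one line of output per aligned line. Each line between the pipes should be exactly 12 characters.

Answer: | memory rock|
|   cold they|
| fire pencil|
|white butter|
|   cloud how|
|    festival|
|   orchestra|
|  dog python|
|        high|

Derivation:
Line 1: ['memory', 'rock'] (min_width=11, slack=1)
Line 2: ['cold', 'they'] (min_width=9, slack=3)
Line 3: ['fire', 'pencil'] (min_width=11, slack=1)
Line 4: ['white', 'butter'] (min_width=12, slack=0)
Line 5: ['cloud', 'how'] (min_width=9, slack=3)
Line 6: ['festival'] (min_width=8, slack=4)
Line 7: ['orchestra'] (min_width=9, slack=3)
Line 8: ['dog', 'python'] (min_width=10, slack=2)
Line 9: ['high'] (min_width=4, slack=8)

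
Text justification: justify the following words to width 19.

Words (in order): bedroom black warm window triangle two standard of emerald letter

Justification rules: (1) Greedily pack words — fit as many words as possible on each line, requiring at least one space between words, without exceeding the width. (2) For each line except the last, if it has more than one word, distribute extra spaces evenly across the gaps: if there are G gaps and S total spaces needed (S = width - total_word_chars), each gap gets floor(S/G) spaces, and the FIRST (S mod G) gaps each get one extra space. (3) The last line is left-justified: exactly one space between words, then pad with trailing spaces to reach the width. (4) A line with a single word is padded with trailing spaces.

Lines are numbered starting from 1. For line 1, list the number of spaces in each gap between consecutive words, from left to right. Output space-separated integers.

Line 1: ['bedroom', 'black', 'warm'] (min_width=18, slack=1)
Line 2: ['window', 'triangle', 'two'] (min_width=19, slack=0)
Line 3: ['standard', 'of', 'emerald'] (min_width=19, slack=0)
Line 4: ['letter'] (min_width=6, slack=13)

Answer: 2 1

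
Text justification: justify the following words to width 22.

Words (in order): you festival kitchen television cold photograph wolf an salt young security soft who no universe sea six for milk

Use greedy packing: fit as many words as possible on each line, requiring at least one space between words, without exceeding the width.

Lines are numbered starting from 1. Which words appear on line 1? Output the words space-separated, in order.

Answer: you festival kitchen

Derivation:
Line 1: ['you', 'festival', 'kitchen'] (min_width=20, slack=2)
Line 2: ['television', 'cold'] (min_width=15, slack=7)
Line 3: ['photograph', 'wolf', 'an'] (min_width=18, slack=4)
Line 4: ['salt', 'young', 'security'] (min_width=19, slack=3)
Line 5: ['soft', 'who', 'no', 'universe'] (min_width=20, slack=2)
Line 6: ['sea', 'six', 'for', 'milk'] (min_width=16, slack=6)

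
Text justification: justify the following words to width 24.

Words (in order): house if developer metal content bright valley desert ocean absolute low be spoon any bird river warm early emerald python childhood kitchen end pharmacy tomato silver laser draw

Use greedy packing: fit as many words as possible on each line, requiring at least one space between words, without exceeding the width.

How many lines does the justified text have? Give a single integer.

Line 1: ['house', 'if', 'developer', 'metal'] (min_width=24, slack=0)
Line 2: ['content', 'bright', 'valley'] (min_width=21, slack=3)
Line 3: ['desert', 'ocean', 'absolute'] (min_width=21, slack=3)
Line 4: ['low', 'be', 'spoon', 'any', 'bird'] (min_width=21, slack=3)
Line 5: ['river', 'warm', 'early', 'emerald'] (min_width=24, slack=0)
Line 6: ['python', 'childhood', 'kitchen'] (min_width=24, slack=0)
Line 7: ['end', 'pharmacy', 'tomato'] (min_width=19, slack=5)
Line 8: ['silver', 'laser', 'draw'] (min_width=17, slack=7)
Total lines: 8

Answer: 8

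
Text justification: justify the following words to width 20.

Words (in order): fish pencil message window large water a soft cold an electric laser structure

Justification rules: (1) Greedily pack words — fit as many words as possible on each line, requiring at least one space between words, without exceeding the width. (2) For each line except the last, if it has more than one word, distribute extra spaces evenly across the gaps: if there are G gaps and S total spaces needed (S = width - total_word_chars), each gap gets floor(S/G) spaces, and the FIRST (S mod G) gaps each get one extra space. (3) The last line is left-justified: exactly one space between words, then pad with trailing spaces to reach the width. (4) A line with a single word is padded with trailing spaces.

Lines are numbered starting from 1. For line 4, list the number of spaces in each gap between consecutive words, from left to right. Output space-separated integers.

Answer: 7

Derivation:
Line 1: ['fish', 'pencil', 'message'] (min_width=19, slack=1)
Line 2: ['window', 'large', 'water', 'a'] (min_width=20, slack=0)
Line 3: ['soft', 'cold', 'an'] (min_width=12, slack=8)
Line 4: ['electric', 'laser'] (min_width=14, slack=6)
Line 5: ['structure'] (min_width=9, slack=11)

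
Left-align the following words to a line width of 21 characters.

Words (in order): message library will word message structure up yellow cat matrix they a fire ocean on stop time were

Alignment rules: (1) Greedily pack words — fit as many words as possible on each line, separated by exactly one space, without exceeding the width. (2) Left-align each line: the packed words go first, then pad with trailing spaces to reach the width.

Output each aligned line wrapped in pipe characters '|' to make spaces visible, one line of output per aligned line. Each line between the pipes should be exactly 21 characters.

Answer: |message library will |
|word message         |
|structure up yellow  |
|cat matrix they a    |
|fire ocean on stop   |
|time were            |

Derivation:
Line 1: ['message', 'library', 'will'] (min_width=20, slack=1)
Line 2: ['word', 'message'] (min_width=12, slack=9)
Line 3: ['structure', 'up', 'yellow'] (min_width=19, slack=2)
Line 4: ['cat', 'matrix', 'they', 'a'] (min_width=17, slack=4)
Line 5: ['fire', 'ocean', 'on', 'stop'] (min_width=18, slack=3)
Line 6: ['time', 'were'] (min_width=9, slack=12)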